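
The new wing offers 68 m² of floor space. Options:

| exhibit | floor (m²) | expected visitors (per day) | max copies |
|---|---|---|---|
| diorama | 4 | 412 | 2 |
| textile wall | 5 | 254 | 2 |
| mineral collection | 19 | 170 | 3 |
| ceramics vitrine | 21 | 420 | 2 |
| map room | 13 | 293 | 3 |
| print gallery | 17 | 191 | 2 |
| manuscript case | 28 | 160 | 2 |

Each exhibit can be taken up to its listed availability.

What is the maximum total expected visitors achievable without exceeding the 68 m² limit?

2338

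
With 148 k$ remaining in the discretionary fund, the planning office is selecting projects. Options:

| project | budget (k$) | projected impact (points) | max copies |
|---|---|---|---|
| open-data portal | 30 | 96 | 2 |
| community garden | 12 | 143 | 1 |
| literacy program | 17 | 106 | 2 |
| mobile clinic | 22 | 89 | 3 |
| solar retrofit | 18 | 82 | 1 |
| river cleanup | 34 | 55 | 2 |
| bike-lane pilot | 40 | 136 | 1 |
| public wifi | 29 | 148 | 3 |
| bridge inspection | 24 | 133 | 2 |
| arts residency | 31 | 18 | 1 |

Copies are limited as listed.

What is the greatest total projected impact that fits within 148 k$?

Taking the top-ratio projects first gives community garden + 2×literacy program + solar retrofit + public wifi + 2×bridge inspection for 851 (141 k$).
The 24 k$ tied up in bridge inspection is better spent on public wifi — total rises to 866 (146 k$).
Nothing else within 148 k$ beats 866.

866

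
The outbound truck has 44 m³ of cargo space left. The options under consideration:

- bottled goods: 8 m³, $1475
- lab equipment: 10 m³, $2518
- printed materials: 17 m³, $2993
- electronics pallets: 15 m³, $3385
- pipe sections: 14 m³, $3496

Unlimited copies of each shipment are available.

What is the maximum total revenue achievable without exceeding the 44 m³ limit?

11050

The ratio heuristic lands on 4×lab equipment (10072) but leaves 4 m³ idle.
The 10 m³ tied up in lab equipment is better spent on pipe sections — total rises to 11050 (44 m³).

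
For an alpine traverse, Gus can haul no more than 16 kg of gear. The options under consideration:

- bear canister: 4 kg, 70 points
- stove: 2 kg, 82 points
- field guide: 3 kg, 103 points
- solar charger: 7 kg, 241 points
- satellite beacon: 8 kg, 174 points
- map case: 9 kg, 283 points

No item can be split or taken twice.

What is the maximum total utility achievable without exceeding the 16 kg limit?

Density check — stove 41.00, solar charger 34.43, field guide 34.33 are the best per kg.
A density-first pass picks bear canister + stove + field guide + solar charger — 496 at 16 kg.
Replace bear canister and stove and field guide with map case: the trade gains 28 net, giving 524 at 16 kg.
Runner-up bear canister + stove + field guide + solar charger tops out at 496.

524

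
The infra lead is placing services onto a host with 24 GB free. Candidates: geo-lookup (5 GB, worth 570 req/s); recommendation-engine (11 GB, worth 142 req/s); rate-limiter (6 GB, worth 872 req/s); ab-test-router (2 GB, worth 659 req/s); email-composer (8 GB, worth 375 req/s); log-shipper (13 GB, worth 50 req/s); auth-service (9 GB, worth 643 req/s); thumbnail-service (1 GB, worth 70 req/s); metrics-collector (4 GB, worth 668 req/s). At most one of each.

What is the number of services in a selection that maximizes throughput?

5

The maximum throughput within 24 GB is 2912.
rate-limiter + ab-test-router + auth-service + thumbnail-service + metrics-collector hits 2912 at 22 GB.
All optima have 5 services.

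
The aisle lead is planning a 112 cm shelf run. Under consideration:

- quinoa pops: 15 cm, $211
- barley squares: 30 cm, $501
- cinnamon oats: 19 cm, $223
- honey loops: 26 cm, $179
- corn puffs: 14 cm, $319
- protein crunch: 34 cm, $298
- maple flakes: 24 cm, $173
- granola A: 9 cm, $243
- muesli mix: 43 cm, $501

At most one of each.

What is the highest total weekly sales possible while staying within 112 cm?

1775

The ratio heuristic lands on quinoa pops + barley squares + cinnamon oats + corn puffs + maple flakes + granola A (1670) but leaves 1 cm idle.
The 43 cm tied up in cinnamon oats and maple flakes is better spent on muesli mix — total rises to 1775 (111 cm).
Nothing else within 112 cm beats 1775.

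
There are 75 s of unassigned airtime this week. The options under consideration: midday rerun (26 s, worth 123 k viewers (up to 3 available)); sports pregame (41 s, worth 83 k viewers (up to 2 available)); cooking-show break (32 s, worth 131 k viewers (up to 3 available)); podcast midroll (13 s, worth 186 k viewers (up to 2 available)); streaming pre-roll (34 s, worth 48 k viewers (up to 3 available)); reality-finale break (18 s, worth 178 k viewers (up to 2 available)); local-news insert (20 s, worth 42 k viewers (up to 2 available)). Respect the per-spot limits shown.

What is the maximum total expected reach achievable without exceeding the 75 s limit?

728

2×podcast midroll + 2×reality-finale break uses 62 of the 75 s and totals 728.
Nothing else within 75 s beats 728.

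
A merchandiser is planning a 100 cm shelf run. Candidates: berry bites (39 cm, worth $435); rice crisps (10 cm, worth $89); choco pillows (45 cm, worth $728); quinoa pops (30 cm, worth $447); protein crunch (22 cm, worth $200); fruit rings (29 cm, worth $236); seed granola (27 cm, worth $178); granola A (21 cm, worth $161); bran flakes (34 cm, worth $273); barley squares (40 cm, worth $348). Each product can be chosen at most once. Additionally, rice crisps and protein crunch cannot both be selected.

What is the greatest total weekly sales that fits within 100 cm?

The ratio ordering already packs tightly: choco pillows + quinoa pops + protein crunch, 97 cm, 1375.

1375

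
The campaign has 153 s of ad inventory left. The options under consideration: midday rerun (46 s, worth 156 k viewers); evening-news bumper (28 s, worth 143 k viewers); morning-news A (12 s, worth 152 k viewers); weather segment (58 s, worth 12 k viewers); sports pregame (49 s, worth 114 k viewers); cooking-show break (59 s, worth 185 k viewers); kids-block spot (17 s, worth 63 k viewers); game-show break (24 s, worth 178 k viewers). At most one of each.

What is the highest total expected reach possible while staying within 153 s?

Ranking by ratio (expected reach/s): morning-news A 12.67, game-show break 7.42, evening-news bumper 5.11.
Taking the top-ratio spots first gives midday rerun + evening-news bumper + morning-news A + kids-block spot + game-show break for 692 (127 s).
The 46 s tied up in midday rerun is better spent on cooking-show break — total rises to 721 (140 s).
Next best is midday rerun + evening-news bumper + morning-news A + kids-block spot + game-show break at 692 (127 s) — short by 29.

721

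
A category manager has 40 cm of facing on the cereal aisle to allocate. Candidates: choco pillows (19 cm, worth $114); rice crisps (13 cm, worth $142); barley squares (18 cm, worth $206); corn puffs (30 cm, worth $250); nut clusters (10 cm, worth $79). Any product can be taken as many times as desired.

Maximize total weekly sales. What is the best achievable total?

By weekly sales per cm: barley squares 11.44, rice crisps 10.92, corn puffs 8.33, nut clusters 7.90 lead.
A density-first pass picks 2×barley squares — 412 at 36 cm.
Dropping 2×barley squares frees 36 cm; slotting in 3×rice crisps (39 cm) lifts the total to 426 at 39 cm.
That's the maximum — no swap from here does better than 426.

426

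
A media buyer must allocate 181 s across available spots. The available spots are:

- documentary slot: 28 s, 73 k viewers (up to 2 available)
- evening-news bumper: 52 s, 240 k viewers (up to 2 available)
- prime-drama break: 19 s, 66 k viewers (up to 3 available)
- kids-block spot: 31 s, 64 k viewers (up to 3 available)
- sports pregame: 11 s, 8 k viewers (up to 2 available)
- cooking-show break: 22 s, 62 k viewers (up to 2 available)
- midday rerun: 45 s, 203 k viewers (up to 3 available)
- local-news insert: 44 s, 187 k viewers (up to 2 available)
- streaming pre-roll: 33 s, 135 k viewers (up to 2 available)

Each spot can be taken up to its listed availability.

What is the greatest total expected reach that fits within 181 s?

A density-first pass picks 2×evening-news bumper + prime-drama break + sports pregame + midday rerun — 757 at 179 s.
Reworking the packing: 2×evening-news bumper + local-news insert + streaming pre-roll uses 181 s and improves the total to 802.
That's the maximum — no swap from here does better than 802.

802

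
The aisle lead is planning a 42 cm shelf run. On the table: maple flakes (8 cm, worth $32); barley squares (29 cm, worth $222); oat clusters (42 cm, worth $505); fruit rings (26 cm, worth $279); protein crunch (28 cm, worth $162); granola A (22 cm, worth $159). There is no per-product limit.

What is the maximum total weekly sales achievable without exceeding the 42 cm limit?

Oat clusters uses 42 of the 42 cm and totals 505.

505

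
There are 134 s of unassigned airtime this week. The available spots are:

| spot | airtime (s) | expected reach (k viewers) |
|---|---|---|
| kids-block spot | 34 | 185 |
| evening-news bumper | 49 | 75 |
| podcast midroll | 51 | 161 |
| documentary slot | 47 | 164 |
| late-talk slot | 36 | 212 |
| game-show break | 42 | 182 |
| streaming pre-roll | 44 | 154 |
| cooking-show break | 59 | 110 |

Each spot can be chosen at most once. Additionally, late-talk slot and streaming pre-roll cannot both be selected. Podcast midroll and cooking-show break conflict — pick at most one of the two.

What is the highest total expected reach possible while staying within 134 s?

579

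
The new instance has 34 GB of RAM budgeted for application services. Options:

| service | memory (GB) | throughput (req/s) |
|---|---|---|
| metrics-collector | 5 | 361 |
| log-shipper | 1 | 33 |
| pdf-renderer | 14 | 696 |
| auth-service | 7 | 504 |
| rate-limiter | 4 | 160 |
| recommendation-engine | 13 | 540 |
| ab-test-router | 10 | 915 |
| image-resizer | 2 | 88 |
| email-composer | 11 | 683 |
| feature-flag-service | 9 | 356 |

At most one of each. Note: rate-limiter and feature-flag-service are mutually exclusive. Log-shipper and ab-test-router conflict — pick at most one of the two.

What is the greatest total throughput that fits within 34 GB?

2463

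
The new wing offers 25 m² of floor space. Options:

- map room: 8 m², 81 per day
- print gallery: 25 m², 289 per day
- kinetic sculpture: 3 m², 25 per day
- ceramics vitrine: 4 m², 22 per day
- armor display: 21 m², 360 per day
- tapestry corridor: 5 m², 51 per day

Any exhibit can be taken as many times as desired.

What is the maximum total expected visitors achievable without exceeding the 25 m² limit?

385

Density check — armor display 17.14, print gallery 11.56, tapestry corridor 10.20 are the best per m².
Kinetic sculpture + armor display uses 24 of the 25 m² and totals 385.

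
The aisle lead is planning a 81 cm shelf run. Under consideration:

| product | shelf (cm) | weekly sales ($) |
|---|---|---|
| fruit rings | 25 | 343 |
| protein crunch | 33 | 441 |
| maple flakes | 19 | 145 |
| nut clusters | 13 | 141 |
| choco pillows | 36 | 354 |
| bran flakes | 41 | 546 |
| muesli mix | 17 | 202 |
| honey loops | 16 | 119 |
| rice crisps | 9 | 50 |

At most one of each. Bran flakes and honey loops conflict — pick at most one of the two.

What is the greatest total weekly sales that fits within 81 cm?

1030

Ranking by ratio (weekly sales/cm): fruit rings 13.72, protein crunch 13.36, bran flakes 13.32.
Taking the top-ratio products first gives fruit rings + protein crunch + muesli mix for 986 (75 cm).
Replace protein crunch and muesli mix with nut clusters + bran flakes: the trade gains 44 net, giving 1030 at 79 cm.
An exhaustive check of the 512 subsets confirms 1030.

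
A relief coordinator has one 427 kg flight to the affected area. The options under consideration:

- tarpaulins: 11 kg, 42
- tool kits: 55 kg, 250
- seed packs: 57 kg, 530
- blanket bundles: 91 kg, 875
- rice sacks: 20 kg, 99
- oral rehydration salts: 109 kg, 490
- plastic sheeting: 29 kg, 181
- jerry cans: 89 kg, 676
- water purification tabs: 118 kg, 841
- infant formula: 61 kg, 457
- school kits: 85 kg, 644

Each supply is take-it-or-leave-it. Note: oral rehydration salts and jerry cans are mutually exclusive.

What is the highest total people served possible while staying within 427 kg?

Greedy by ratio would take tarpaulins + seed packs + blanket bundles + plastic sheeting + jerry cans + infant formula + school kits: 423 kg used, total 3405.
The 114 kg tied up in plastic sheeting and school kits is better spent on water purification tabs — total rises to 3421 (427 kg).
That's the maximum — no feasible swap from here does better than 3421.

3421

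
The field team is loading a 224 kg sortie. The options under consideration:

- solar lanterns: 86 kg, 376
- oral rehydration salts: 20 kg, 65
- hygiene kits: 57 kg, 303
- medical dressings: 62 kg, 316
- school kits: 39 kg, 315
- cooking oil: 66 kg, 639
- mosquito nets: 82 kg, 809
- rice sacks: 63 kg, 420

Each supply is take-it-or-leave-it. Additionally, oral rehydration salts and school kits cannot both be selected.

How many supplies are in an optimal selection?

Optimal total is 1868.
cooking oil + mosquito nets + rice sacks hits 1868 at 211 kg.
All optima have 3 supplies.

3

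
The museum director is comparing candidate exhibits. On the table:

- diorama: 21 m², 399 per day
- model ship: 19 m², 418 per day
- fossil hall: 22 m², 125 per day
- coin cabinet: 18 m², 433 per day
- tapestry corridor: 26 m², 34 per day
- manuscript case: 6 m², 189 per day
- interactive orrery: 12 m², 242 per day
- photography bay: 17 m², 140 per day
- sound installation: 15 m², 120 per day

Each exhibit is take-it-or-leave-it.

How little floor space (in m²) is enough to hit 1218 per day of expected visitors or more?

Look for the lowest-floor combination reaching 1218.
model ship + coin cabinet + manuscript case + interactive orrery: 1282 expected visitors at 55 m².
No combination under 55 m² hits 1218.

55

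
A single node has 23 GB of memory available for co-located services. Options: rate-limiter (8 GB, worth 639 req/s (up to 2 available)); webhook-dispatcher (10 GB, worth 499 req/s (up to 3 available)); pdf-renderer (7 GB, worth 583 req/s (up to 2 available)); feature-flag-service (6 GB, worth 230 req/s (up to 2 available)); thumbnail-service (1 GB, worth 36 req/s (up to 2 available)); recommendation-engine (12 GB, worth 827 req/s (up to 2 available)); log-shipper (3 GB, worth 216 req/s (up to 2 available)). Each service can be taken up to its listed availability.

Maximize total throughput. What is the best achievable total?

A density-first pass picks rate-limiter + 2×pdf-renderer + thumbnail-service — 1841 at 23 GB.
The 8 GB tied up in pdf-renderer and thumbnail-service is better spent on rate-limiter — total rises to 1861 (23 GB).
No other feasible combination exceeds 1861.

1861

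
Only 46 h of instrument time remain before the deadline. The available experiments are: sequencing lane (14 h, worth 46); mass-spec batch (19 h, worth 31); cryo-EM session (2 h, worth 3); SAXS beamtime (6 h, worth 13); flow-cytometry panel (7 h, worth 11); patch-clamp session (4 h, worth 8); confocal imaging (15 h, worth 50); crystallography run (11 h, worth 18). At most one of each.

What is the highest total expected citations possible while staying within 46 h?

128

Best packing: sequencing lane + SAXS beamtime + flow-cytometry panel + patch-clamp session + confocal imaging — 46 h, 128 total.
Runner-up sequencing lane + SAXS beamtime + confocal imaging + crystallography run tops out at 127.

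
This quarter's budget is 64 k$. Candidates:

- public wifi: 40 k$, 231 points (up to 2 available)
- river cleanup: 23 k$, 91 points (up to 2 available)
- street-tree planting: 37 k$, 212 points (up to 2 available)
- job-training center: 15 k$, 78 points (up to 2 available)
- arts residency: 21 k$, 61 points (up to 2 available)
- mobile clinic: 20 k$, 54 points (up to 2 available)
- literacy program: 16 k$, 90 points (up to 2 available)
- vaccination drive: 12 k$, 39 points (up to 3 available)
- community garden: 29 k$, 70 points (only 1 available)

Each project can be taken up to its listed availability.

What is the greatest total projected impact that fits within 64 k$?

336

The ratio heuristic lands on public wifi + literacy program (321) but leaves 8 k$ idle.
The 40 k$ tied up in public wifi is better spent on 2×job-training center + literacy program — total rises to 336 (62 k$).
The spare 2 k$ is too small for any remaining project, and no exchange beats 336.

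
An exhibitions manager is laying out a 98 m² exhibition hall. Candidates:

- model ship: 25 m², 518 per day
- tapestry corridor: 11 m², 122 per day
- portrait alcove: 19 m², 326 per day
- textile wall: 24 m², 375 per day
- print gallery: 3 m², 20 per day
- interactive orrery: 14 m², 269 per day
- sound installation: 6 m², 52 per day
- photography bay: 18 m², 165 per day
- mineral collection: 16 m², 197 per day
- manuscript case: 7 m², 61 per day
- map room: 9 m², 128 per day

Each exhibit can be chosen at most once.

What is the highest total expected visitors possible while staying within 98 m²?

1685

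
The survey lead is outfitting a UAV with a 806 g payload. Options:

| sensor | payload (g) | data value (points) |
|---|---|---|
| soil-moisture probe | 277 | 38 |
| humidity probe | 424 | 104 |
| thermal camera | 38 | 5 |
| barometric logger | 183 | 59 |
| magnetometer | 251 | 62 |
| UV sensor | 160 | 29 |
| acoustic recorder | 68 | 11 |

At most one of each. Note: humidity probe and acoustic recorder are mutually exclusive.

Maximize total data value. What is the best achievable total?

By data value per g: barometric logger 0.32, magnetometer 0.25, humidity probe 0.25, UV sensor 0.18 lead.
The ratio heuristic lands on thermal camera + barometric logger + magnetometer + UV sensor + acoustic recorder (166) but leaves 106 g idle.
Replace magnetometer and acoustic recorder with humidity probe: the trade gains 31 net, giving 197 at 805 g.
Runner-up humidity probe + barometric logger + UV sensor tops out at 192.

197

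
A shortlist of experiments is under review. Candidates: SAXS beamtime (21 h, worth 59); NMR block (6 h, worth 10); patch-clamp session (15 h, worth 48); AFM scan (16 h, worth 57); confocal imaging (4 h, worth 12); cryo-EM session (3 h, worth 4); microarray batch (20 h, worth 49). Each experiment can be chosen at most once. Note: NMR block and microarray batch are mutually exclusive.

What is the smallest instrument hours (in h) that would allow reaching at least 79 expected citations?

Look for the lowest-instrument combination reaching 79.
NMR block + AFM scan + confocal imaging: 79 expected citations at 26 h.
Below 26 h the best achievable stays under 79.

26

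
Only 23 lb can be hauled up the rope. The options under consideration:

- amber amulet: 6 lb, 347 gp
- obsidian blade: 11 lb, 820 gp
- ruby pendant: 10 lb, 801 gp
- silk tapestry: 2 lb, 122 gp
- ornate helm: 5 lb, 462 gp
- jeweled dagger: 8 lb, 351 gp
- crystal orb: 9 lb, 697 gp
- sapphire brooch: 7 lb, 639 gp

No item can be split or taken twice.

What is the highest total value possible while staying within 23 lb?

1921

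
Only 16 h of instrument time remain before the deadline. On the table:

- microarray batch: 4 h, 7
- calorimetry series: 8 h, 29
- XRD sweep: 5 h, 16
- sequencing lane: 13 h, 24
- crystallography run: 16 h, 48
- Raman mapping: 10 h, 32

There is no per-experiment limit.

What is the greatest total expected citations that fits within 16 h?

The ratio ordering already packs tightly: 2×calorimetry series, 16 h, 58.
That's the maximum — no swap from here does better than 58.

58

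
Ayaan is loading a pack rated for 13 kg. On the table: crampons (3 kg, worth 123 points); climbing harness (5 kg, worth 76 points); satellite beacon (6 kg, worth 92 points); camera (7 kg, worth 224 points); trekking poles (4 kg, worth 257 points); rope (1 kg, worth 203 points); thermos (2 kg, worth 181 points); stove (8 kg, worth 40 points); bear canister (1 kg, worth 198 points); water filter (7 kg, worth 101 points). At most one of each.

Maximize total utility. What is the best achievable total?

The ratio ordering already packs tightly: crampons + trekking poles + rope + thermos + bear canister, 11 kg, 962.

962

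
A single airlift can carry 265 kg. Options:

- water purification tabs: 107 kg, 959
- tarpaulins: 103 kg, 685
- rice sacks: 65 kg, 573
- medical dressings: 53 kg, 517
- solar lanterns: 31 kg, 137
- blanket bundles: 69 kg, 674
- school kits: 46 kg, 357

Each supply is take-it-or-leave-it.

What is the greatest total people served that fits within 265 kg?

Taking water purification tabs + medical dressings + solar lanterns + blanket bundles: 260 kg used, 2287 in people served.

2287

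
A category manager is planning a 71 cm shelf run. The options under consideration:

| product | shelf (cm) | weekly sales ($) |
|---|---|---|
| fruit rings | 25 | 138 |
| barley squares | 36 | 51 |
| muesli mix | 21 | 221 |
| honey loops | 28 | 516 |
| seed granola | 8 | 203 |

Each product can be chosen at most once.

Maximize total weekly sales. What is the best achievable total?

Best packing: muesli mix + honey loops + seed granola — 57 cm, 940 total.
The spare 14 cm is too small for any remaining product, and no exchange beats 940.

940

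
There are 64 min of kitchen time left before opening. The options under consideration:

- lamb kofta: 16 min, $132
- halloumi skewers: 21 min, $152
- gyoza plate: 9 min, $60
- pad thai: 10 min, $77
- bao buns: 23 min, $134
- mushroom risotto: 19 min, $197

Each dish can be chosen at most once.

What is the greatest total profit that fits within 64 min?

By profit per min: mushroom risotto 10.37, lamb kofta 8.25, pad thai 7.70, halloumi skewers 7.24 lead.
The ratio heuristic lands on lamb kofta + gyoza plate + pad thai + mushroom risotto (466) but leaves 10 min idle.
Replace lamb kofta with halloumi skewers: the trade gains 20 net, giving 486 at 59 min.
That's the maximum — no swap from here does better than 486.

486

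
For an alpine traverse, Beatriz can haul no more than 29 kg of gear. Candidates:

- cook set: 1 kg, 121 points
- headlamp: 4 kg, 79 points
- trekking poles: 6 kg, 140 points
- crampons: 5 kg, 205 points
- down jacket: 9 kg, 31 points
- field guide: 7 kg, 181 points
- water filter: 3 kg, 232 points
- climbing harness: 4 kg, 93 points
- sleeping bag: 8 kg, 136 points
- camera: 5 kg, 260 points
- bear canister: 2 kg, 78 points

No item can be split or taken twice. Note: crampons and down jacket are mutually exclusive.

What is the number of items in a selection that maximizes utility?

The maximum utility within 29 kg is 1217.
One optimal bundle: cook set + trekking poles + crampons + field guide + water filter + camera + bear canister (29 kg).
All optima have 7 items.

7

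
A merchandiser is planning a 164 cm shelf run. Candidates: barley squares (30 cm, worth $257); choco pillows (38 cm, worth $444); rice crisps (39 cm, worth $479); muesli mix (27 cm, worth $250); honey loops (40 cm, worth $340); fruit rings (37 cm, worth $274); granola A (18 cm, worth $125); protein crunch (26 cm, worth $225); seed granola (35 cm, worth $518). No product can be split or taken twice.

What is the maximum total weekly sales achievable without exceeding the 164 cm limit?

By weekly sales per cm: seed granola 14.80, rice crisps 12.28, choco pillows 11.68, muesli mix 9.26 lead.
Greedy by ratio would take choco pillows + rice crisps + muesli mix + granola A + seed granola: 157 cm used, total 1816.
The 27 cm tied up in muesli mix is better spent on barley squares — total rises to 1823 (160 cm).
Next best is choco pillows + rice crisps + muesli mix + granola A + seed granola at 1816 (157 cm) — short by 7.

1823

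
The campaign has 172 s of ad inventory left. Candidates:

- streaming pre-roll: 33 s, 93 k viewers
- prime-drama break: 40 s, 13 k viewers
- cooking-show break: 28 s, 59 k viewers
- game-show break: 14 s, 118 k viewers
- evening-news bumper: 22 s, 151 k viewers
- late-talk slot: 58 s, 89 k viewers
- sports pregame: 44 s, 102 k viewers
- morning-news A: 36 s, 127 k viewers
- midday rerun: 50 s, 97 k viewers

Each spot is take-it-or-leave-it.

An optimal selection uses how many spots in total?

5

The maximum expected reach within 172 s is 595.
game-show break + evening-news bumper + sports pregame + morning-news A + midday rerun hits 595 at 166 s.
All optima have 5 spots.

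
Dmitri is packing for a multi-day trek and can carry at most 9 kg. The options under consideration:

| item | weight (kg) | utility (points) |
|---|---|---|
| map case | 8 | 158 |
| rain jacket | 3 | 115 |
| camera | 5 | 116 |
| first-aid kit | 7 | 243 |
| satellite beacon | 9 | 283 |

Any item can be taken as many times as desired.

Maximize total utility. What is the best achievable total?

345

Best packing: 3×rain jacket — 9 kg, 345 total.
Every other selection either busts 9 kg or fails to beat 345.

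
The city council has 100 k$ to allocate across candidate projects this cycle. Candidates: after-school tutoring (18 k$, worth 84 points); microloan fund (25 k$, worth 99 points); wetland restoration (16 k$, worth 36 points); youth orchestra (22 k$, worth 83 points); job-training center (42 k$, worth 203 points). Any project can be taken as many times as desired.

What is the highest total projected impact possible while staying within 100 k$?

455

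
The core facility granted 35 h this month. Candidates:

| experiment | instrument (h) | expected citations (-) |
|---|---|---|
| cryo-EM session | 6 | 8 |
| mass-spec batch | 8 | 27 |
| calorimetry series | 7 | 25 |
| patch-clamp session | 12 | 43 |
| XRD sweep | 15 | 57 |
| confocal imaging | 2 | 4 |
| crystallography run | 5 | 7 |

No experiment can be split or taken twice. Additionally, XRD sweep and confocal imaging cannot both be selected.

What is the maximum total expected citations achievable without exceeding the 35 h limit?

Taking the top-ratio experiments first gives calorimetry series + patch-clamp session + XRD sweep for 125 (34 h).
Replace calorimetry series with mass-spec batch: the trade gains 2 net, giving 127 at 35 h.
That's the maximum — no feasible swap from here does better than 127.

127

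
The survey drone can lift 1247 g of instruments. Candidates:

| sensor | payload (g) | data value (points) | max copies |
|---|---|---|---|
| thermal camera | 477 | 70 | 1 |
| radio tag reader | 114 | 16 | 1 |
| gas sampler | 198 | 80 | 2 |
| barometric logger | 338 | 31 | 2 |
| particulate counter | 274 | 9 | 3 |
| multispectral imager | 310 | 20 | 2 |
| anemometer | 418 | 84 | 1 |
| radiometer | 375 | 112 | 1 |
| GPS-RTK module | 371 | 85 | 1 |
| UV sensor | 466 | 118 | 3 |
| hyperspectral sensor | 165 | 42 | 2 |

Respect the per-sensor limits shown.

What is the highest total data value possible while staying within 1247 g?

390

Ranking by ratio (data value/g): gas sampler 0.40, radiometer 0.30, hyperspectral sensor 0.25.
Greedy by ratio would take radio tag reader + 2×gas sampler + radiometer + 2×hyperspectral sensor: 1215 g used, total 372.
The 444 g tied up in radio tag reader and 2×hyperspectral sensor is better spent on UV sensor — total rises to 390 (1237 g).
Nothing else within 1247 g beats 390.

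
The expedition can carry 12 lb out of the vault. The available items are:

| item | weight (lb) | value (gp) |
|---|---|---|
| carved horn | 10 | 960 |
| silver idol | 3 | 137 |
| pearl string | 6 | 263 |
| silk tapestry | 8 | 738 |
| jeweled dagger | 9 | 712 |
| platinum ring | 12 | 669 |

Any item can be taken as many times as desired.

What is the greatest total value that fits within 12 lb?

Best packing: carved horn — 10 lb, 960 total.

960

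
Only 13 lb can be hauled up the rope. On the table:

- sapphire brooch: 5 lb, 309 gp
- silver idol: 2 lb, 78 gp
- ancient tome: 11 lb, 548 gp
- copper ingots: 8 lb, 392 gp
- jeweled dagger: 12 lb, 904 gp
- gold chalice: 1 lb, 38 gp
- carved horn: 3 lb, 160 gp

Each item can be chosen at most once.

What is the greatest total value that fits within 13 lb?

Ranking by ratio (value/lb): jeweled dagger 75.33, sapphire brooch 61.80, carved horn 53.33, ancient tome 49.82.
Taking jeweled dagger + gold chalice: 13 lb used, 942 in value.

942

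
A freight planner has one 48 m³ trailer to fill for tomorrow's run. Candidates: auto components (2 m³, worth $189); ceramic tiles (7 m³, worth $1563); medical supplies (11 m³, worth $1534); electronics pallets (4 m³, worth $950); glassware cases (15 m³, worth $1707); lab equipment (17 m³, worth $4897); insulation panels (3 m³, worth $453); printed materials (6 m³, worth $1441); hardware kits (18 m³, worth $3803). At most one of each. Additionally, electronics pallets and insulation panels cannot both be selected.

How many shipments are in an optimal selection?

4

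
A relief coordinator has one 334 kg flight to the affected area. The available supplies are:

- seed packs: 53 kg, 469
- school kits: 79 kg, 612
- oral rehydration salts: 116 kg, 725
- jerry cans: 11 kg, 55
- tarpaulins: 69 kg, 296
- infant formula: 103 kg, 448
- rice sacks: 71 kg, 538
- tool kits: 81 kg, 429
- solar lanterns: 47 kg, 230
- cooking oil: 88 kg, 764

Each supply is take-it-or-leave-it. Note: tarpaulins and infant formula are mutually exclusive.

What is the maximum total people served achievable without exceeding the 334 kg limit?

Taking the top-ratio supplies first gives seed packs + school kits + jerry cans + rice sacks + cooking oil for 2438 (302 kg).
Dropping school kits and jerry cans frees 90 kg; slotting in oral rehydration salts (116 kg) lifts the total to 2496 at 328 kg.
An exhaustive check of the 1024 subsets confirms 2496.

2496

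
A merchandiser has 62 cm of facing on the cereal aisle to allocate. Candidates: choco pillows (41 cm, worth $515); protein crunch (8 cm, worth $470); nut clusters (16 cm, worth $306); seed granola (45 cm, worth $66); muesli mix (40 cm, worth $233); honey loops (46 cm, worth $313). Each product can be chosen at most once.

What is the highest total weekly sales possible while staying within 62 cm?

The ratio heuristic lands on protein crunch + nut clusters (776) but leaves 38 cm idle.
The 16 cm tied up in nut clusters is better spent on choco pillows — total rises to 985 (49 cm).
Runner-up choco pillows + nut clusters tops out at 821.

985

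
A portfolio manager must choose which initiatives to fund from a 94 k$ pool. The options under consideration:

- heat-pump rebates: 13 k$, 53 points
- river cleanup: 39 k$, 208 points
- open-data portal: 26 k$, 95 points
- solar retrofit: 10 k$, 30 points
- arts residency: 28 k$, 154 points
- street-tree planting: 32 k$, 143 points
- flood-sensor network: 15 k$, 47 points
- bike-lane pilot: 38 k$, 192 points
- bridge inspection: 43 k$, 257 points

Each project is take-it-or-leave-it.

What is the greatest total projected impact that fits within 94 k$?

502

Ranking by ratio (projected impact/k$): bridge inspection 5.98, arts residency 5.50, river cleanup 5.33.
Taking the top-ratio projects first gives heat-pump rebates + solar retrofit + arts residency + bridge inspection for 494 (94 k$).
The 38 k$ tied up in solar retrofit and arts residency is better spent on bike-lane pilot — total rises to 502 (94 k$).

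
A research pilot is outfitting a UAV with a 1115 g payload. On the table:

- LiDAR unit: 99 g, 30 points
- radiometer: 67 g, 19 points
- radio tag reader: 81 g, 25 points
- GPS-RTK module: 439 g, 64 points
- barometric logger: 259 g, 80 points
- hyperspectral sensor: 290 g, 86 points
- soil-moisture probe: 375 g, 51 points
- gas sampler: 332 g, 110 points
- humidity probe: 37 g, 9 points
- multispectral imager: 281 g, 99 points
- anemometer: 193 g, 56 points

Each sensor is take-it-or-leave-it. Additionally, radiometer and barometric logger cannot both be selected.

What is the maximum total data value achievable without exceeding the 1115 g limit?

354

Greedy by ratio would take LiDAR unit + radio tag reader + barometric logger + gas sampler + humidity probe + multispectral imager: 1089 g used, total 353.
Replace LiDAR unit and radio tag reader with anemometer: the trade gains 1 net, giving 354 at 1102 g.
Next best is LiDAR unit + radio tag reader + barometric logger + gas sampler + humidity probe + multispectral imager at 353 (1089 g) — short by 1.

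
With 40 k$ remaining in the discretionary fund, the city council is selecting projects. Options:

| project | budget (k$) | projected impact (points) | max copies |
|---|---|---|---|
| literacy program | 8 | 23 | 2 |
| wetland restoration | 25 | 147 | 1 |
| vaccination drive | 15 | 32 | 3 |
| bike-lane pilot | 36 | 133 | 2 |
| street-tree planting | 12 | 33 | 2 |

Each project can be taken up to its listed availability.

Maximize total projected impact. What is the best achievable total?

Greedy by ratio would take literacy program + wetland restoration: 33 k$ used, total 170.
The 8 k$ tied up in literacy program is better spent on street-tree planting — total rises to 180 (37 k$).
Nothing else within 40 k$ beats 180.

180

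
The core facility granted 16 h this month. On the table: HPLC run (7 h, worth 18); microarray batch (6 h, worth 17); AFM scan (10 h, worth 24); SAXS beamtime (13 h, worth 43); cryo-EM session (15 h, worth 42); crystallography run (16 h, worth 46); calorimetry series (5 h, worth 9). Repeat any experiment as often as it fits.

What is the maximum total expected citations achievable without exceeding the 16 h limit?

Density check — SAXS beamtime 3.31, crystallography run 2.88, microarray batch 2.83, cryo-EM session 2.80 are the best per h.
Greedy by ratio would take SAXS beamtime: 13 h used, total 43.
Replace SAXS beamtime with crystallography run: the trade gains 3 net, giving 46 at 16 h.
No other feasible combination exceeds 46.

46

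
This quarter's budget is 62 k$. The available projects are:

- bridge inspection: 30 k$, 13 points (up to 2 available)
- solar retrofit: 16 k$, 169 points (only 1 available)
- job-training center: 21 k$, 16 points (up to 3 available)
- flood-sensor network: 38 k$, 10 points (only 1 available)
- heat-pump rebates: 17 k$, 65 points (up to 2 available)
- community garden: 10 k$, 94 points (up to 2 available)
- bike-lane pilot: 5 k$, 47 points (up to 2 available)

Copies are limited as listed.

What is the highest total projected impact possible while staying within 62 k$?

469

Filling by ratio: solar retrofit + 2×community garden + 2×bike-lane pilot for 451, with 16 k$ left unused.
Dropping bike-lane pilot frees 5 k$; slotting in heat-pump rebates (17 k$) lifts the total to 469 at 58 k$.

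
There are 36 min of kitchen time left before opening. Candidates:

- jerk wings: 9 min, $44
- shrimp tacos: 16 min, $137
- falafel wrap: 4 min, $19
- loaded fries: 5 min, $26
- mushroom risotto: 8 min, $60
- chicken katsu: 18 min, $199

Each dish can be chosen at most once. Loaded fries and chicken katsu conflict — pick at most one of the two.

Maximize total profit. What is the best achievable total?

336

Shrimp tacos + chicken katsu uses 34 of the 36 min and totals 336.
Runner-up jerk wings + mushroom risotto + chicken katsu tops out at 303.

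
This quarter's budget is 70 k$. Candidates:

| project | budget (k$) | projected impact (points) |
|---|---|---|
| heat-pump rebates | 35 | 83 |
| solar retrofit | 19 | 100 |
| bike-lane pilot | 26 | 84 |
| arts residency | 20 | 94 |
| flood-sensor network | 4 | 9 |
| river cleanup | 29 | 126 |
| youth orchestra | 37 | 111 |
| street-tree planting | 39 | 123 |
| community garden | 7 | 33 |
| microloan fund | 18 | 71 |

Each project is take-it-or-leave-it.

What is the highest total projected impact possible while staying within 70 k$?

320

Filling by ratio: solar retrofit + arts residency + flood-sensor network + community garden + microloan fund for 307, with 2 k$ left unused.
The 29 k$ tied up in flood-sensor network and community garden and microloan fund is better spent on river cleanup — total rises to 320 (68 k$).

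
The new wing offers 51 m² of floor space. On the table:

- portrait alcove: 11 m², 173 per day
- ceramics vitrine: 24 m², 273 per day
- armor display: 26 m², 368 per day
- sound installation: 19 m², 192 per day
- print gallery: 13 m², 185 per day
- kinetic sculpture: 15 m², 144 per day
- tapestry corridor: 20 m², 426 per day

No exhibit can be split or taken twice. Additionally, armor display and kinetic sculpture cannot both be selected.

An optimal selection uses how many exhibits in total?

2

Optimal total is 794.
armor display + tapestry corridor hits 794 at 46 m².
All optima have 2 exhibits.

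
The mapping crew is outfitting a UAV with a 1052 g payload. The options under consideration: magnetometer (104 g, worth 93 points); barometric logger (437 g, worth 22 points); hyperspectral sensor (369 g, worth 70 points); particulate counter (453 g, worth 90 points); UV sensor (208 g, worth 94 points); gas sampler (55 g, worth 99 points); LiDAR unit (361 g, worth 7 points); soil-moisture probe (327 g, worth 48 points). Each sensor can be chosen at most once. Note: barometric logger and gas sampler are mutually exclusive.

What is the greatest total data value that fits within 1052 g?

By data value per g: gas sampler 1.80, magnetometer 0.89, UV sensor 0.45 lead.
Taking magnetometer + particulate counter + UV sensor + gas sampler: 820 g used, 376 in data value.
Nothing else feasible within 1052 g beats 376.

376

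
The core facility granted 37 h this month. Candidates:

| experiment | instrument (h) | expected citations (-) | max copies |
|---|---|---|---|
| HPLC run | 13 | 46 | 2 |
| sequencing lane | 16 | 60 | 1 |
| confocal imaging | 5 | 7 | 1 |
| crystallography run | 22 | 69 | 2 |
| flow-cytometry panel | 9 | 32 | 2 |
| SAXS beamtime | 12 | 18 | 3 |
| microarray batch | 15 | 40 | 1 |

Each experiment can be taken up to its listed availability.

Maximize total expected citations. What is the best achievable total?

Ranking by ratio (expected citations/h): sequencing lane 3.75, flow-cytometry panel 3.56, HPLC run 3.54, crystallography run 3.14.
Best packing: sequencing lane + 2×flow-cytometry panel — 34 h, 124 total.

124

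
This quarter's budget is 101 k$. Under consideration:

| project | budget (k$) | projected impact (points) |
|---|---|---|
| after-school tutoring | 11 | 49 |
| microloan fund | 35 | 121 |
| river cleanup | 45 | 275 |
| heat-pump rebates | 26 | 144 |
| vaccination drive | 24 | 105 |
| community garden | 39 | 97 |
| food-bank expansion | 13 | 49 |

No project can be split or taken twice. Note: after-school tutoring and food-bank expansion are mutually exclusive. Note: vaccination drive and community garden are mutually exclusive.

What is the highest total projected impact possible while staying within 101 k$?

524

By projected impact per k$: river cleanup 6.11, heat-pump rebates 5.54, after-school tutoring 4.45 lead.
Best packing: river cleanup + heat-pump rebates + vaccination drive — 95 k$, 524 total.
The spare 6 k$ is too small for any remaining project, and no feasible exchange beats 524.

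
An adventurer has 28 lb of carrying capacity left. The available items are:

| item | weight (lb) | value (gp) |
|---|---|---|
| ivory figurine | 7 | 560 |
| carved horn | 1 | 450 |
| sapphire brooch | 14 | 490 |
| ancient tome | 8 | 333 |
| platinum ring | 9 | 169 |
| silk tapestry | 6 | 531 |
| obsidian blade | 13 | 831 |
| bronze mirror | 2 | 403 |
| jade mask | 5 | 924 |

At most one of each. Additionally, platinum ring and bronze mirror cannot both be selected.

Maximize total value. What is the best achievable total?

3168

Filling by ratio: ivory figurine + carved horn + silk tapestry + bronze mirror + jade mask for 2868, with 7 lb left unused.
The 6 lb tied up in silk tapestry is better spent on obsidian blade — total rises to 3168 (28 lb).
Next best is carved horn + silk tapestry + obsidian blade + bronze mirror + jade mask at 3139 (27 lb) — short by 29.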